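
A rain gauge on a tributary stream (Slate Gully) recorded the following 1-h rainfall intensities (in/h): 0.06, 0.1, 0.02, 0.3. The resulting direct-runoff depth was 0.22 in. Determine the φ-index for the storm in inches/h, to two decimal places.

φ ≈ 0.09 in/h

Only the 2 blocks with intensity above φ contribute runoff: 0.1, 0.3 in/h.
Σ(I−φ)·Δt = d  ⇒  (0.1+0.3 − 2φ)·1 = 0.22
φ = (0.4000 − 0.22/1) / 2 = 0.09 in/h.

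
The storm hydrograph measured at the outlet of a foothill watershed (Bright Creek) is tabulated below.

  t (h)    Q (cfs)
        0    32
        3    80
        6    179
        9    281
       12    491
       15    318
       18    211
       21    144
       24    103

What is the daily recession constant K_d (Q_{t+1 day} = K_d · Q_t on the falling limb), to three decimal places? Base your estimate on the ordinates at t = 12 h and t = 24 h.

K_d ≈ 0.044

Between t = 12 h and t = 24 h the flow falls from 491 to 103 cfs over 4×3 h = 12 h.
Per-interval ratio K = (103/491)^(1/4) = 0.6768; K_d = K^(24/3) = 0.044.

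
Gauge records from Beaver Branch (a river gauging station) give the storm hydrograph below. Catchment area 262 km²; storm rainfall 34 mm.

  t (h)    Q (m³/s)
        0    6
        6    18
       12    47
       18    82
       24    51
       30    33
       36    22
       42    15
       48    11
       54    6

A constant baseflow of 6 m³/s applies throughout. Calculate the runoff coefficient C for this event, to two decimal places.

ΣQ_DR = 231.0 m³/s; V = ΣQ_DR·Δt = 4.990 × 10^6 m³.
Runoff depth d = V / A = 19.04 mm.
C = d / P = 19.04 / 34 = 0.56.

C ≈ 0.56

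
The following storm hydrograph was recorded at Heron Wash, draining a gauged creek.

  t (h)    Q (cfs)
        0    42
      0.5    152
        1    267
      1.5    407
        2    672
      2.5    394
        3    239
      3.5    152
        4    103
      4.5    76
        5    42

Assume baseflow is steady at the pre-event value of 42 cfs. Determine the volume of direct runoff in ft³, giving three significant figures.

V ≈ 3.75 × 10^6 ft³

Direct-runoff ordinates (Q − Q_b): 0.0, 110.0, 225.0, 365.0, 630.0, 352.0, 197.0, 110.0, 61.0, 34.0, 0.0 cfs.
ΣQ_DR = 2084 cfs.
With Δt = 0.5 h = 1800 s, V = ΣQ_DR · Δt = 2084 × 1800 = 3.75 × 10^6 ft³.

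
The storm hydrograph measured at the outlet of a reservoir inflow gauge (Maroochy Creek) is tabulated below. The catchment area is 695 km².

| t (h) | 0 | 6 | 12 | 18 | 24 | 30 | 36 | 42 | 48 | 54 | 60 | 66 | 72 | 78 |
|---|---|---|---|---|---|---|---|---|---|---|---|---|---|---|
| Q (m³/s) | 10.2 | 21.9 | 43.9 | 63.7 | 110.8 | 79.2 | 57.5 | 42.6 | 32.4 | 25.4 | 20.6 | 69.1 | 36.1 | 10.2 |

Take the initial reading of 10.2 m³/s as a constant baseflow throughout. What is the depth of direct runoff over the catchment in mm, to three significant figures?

d ≈ 14.9 mm

Direct runoff: 0.0, 11.7, 33.7, 53.5, 100.6, 69.0, 47.3, 32.4, 22.2, 15.2, 10.4, 58.9, 25.9, 0.0 m³/s; ΣQ_DR = 480.8 m³/s.
V = ΣQ_DR · Δt = 480.8 × 21600 s = 1.039 × 10^7 m³.
Over A = 695 km², depth = V / A = 14.9 mm.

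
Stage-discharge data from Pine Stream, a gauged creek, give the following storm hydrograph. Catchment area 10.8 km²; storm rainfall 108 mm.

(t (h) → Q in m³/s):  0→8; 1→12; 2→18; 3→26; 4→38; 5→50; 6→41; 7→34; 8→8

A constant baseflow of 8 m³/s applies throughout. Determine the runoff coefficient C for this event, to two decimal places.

ΣQ_DR = 163.0 m³/s; V = ΣQ_DR·Δt = 5.868 × 10^5 m³.
Runoff depth d = V / A = 54.33 mm.
C = d / P = 54.33 / 108 = 0.50.

C ≈ 0.50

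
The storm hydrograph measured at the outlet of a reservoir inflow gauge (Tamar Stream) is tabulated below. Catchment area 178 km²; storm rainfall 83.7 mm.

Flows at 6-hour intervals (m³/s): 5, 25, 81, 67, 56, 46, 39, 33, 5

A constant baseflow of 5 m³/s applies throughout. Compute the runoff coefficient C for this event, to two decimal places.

ΣQ_DR = 312.0 m³/s; V = ΣQ_DR·Δt = 6.739 × 10^6 m³.
Runoff depth d = V / A = 37.86 mm.
C = d / P = 37.86 / 83.7 = 0.45.

C ≈ 0.45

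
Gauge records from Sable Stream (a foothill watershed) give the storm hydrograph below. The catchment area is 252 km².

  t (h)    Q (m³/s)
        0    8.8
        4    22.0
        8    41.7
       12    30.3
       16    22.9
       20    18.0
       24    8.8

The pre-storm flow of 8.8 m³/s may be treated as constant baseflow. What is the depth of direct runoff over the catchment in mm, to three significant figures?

Direct runoff: 0.0, 13.2, 32.9, 21.5, 14.1, 9.2, 0.0 m³/s; ΣQ_DR = 90.90 m³/s.
V = ΣQ_DR · Δt = 90.90 × 14400 s = 1.309 × 10^6 m³.
Over A = 252 km², depth = V / A = 5.19 mm.

d ≈ 5.19 mm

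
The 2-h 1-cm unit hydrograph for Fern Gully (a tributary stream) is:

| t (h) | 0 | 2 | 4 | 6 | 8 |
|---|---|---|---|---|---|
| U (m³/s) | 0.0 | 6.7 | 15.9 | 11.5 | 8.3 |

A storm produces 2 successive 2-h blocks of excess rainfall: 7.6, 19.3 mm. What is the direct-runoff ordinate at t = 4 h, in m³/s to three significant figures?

Q ≈ 25.0 m³/s

By discrete convolution, Q_j = Σ (P_i / 10 mm) · U_{j−i}.
At t = 4 h (j=2): Q = (7.6/10)·15.9 + (19.3/10)·6.7 = 25.0 m³/s.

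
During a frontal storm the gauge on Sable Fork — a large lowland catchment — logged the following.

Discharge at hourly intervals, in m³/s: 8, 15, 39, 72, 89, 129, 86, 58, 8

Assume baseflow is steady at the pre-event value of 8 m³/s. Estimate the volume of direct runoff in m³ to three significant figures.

Direct-runoff ordinates (Q − Q_b): 0.0, 7.0, 31.0, 64.0, 81.0, 121.0, 78.0, 50.0, 0.0 m³/s.
ΣQ_DR = 432.0 m³/s.
With Δt = 1 h = 3600 s, V = ΣQ_DR · Δt = 432.0 × 3600 = 1.56 × 10^6 m³.

V ≈ 1.56 × 10^6 m³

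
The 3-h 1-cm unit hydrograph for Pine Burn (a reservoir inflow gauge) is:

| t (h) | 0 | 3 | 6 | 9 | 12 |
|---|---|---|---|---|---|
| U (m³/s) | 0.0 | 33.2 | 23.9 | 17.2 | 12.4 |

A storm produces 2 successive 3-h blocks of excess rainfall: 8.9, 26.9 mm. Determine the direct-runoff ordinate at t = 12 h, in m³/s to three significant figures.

By discrete convolution, Q_j = Σ (P_i / 10 mm) · U_{j−i}.
At t = 12 h (j=4): Q = (8.9/10)·12.4 + (26.9/10)·17.2 = 57.3 m³/s.

Q ≈ 57.3 m³/s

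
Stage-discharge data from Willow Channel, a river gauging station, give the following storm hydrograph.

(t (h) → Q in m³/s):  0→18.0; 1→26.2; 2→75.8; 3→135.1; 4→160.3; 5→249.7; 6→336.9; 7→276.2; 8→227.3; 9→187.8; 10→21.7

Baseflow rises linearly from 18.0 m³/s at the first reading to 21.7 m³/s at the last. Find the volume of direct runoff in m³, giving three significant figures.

Direct-runoff ordinates (Q − Q_b): 0.00, 7.83, 57.06, 115.99, 140.82, 229.85, 316.68, 255.61, 206.34, 166.47, 0.00 m³/s.
ΣQ_DR = 1497 m³/s.
With Δt = 1 h = 3600 s, V = ΣQ_DR · Δt = 1497 × 3600 = 5.39 × 10^6 m³.

V ≈ 5.39 × 10^6 m³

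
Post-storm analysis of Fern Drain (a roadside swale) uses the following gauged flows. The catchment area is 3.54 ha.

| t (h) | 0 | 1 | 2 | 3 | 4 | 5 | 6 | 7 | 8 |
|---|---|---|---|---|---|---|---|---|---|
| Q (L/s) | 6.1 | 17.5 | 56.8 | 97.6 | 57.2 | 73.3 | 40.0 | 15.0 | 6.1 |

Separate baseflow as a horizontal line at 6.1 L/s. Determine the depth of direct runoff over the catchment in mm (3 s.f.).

d ≈ 32.0 mm

Direct runoff: 0.0, 11.4, 50.7, 91.5, 51.1, 67.2, 33.9, 8.9, 0.0 L/s; ΣQ_DR = 314.7 L/s.
V = ΣQ_DR · Δt = 314.7 × 3600 s = 1.133 × 10^6 L.
Over A = 3.54 ha, depth = V / A = 32.0 mm.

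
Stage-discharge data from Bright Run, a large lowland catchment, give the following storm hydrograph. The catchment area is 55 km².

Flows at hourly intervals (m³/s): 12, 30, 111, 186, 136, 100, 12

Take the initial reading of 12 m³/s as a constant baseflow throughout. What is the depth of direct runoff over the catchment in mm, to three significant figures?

d ≈ 32.9 mm

Direct runoff: 0.0, 18.0, 99.0, 174.0, 124.0, 88.0, 0.0 m³/s; ΣQ_DR = 503.0 m³/s.
V = ΣQ_DR · Δt = 503.0 × 3600 s = 1.811 × 10^6 m³.
Over A = 55 km², depth = V / A = 32.9 mm.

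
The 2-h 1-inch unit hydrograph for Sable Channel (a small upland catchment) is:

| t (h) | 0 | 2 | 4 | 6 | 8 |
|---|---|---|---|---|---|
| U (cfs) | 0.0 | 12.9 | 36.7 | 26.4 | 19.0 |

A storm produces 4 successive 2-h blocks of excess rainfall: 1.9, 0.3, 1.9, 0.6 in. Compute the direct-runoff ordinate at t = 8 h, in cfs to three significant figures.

Q ≈ 121 cfs

By discrete convolution, Q_j = Σ (P_i / 1 in) · U_{j−i}.
At t = 8 h (j=4): Q = (1.9/1)·19.0 + (0.3/1)·26.4 + (1.9/1)·36.7 + (0.6/1)·12.9 = 121 cfs.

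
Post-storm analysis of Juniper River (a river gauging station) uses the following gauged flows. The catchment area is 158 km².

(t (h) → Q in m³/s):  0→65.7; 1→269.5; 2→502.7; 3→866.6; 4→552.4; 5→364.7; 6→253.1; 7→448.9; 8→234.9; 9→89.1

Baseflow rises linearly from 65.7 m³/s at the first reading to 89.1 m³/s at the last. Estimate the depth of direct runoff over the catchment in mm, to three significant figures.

d ≈ 65.5 mm

Direct runoff: 0.00, 201.20, 431.80, 793.10, 476.30, 286.00, 171.80, 365.00, 148.40, 0.00 m³/s; ΣQ_DR = 2874 m³/s.
V = ΣQ_DR · Δt = 2874 × 3600 s = 1.034 × 10^7 m³.
Over A = 158 km², depth = V / A = 65.5 mm.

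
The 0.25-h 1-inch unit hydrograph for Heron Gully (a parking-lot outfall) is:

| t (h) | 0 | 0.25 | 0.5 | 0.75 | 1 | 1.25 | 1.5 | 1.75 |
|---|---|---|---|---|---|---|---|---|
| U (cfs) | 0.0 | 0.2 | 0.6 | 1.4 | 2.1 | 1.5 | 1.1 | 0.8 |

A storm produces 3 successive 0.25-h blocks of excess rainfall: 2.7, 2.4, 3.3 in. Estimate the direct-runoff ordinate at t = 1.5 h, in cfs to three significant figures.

By discrete convolution, Q_j = Σ (P_i / 1 in) · U_{j−i}.
At t = 1.5 h (j=6): Q = (2.7/1)·1.1 + (2.4/1)·1.5 + (3.3/1)·2.1 = 13.5 cfs.

Q ≈ 13.5 cfs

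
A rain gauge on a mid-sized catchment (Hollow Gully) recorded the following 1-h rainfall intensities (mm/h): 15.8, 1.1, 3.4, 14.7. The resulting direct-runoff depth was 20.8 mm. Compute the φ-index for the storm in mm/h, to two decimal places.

Only the 2 blocks with intensity above φ contribute runoff: 15.8, 14.7 mm/h.
Σ(I−φ)·Δt = d  ⇒  (15.8+14.7 − 2φ)·1 = 20.8
φ = (30.50 − 20.8/1) / 2 = 4.85 mm/h.

φ ≈ 4.85 mm/h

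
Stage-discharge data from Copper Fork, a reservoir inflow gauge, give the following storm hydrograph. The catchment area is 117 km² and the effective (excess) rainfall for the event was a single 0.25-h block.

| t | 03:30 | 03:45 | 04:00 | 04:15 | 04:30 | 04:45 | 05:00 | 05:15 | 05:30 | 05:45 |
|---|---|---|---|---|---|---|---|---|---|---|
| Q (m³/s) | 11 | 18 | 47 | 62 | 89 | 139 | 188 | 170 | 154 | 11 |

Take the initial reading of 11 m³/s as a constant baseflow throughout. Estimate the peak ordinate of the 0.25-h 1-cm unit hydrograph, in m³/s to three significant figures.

U_p ≈ 295 m³/s

Direct runoff: 0.0, 7.0, 36.0, 51.0, 78.0, 128.0, 177.0, 159.0, 143.0, 0.0 m³/s; ΣQ_DR = 779.0 m³/s, peak = 177.0 m³/s.
Runoff depth d = ΣQ_DR·Δt / A = 779.0 × 900 / (117 km²) = 5.992 mm.
The 1-cm UH is the DRH scaled by (10 mm)/d, so U_p = 177.0 × 10/5.992 = 295 m³/s.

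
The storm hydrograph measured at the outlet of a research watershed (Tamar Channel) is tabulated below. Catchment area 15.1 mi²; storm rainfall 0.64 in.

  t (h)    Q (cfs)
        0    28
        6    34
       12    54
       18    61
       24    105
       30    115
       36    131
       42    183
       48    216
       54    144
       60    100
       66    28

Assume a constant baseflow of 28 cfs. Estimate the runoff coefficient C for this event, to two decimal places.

ΣQ_DR = 863.0 cfs; V = ΣQ_DR·Δt = 1.864 × 10^7 ft³.
Runoff depth d = V / A = 0.5314 in.
C = d / P = 0.5314 / 0.64 = 0.83.

C ≈ 0.83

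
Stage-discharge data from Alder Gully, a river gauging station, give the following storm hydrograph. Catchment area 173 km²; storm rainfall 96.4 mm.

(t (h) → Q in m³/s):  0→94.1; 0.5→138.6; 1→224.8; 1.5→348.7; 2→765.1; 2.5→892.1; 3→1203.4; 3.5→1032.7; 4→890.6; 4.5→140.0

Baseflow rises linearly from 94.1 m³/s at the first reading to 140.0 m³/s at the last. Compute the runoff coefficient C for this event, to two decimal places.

C ≈ 0.49

ΣQ_DR = 4560 m³/s; V = ΣQ_DR·Δt = 8.207 × 10^6 m³.
Runoff depth d = V / A = 47.44 mm.
C = d / P = 47.44 / 96.4 = 0.49.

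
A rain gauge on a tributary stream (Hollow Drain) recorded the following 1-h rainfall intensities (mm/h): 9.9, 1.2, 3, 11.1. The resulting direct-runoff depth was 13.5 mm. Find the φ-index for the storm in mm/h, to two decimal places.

φ ≈ 3.75 mm/h

Only the 2 blocks with intensity above φ contribute runoff: 9.9, 11.1 mm/h.
Σ(I−φ)·Δt = d  ⇒  (9.9+11.1 − 2φ)·1 = 13.5
φ = (21.00 − 13.5/1) / 2 = 3.75 mm/h.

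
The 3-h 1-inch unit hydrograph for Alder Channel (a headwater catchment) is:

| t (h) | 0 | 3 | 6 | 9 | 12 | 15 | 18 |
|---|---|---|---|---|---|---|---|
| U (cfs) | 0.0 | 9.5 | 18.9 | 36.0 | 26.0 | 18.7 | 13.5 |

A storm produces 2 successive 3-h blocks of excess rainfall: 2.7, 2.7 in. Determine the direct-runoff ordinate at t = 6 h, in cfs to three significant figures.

Q ≈ 76.7 cfs

By discrete convolution, Q_j = Σ (P_i / 1 in) · U_{j−i}.
At t = 6 h (j=2): Q = (2.7/1)·18.9 + (2.7/1)·9.5 = 76.7 cfs.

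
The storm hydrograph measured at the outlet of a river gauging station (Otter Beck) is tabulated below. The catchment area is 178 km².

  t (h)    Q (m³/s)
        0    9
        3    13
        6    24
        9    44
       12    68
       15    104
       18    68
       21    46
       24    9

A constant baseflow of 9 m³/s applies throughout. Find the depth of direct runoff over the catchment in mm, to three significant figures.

d ≈ 18.4 mm

Direct runoff: 0.0, 4.0, 15.0, 35.0, 59.0, 95.0, 59.0, 37.0, 0.0 m³/s; ΣQ_DR = 304.0 m³/s.
V = ΣQ_DR · Δt = 304.0 × 10800 s = 3.283 × 10^6 m³.
Over A = 178 km², depth = V / A = 18.4 mm.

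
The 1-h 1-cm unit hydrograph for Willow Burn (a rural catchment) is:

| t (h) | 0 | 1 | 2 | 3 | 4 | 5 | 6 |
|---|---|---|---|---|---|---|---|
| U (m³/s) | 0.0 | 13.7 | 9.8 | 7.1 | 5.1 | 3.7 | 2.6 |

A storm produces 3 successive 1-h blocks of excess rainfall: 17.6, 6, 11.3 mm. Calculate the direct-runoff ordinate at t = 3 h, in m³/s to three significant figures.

Q ≈ 33.9 m³/s

By discrete convolution, Q_j = Σ (P_i / 10 mm) · U_{j−i}.
At t = 3 h (j=3): Q = (17.6/10)·7.1 + (6/10)·9.8 + (11.3/10)·13.7 = 33.9 m³/s.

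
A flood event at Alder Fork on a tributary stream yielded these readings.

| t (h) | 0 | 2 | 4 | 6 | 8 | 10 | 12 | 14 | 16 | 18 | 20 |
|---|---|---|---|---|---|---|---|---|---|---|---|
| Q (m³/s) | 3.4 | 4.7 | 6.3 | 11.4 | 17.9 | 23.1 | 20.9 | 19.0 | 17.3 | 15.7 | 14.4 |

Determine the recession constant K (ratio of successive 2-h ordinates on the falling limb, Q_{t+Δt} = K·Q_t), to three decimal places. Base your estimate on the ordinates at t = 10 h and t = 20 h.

K ≈ 0.910

Using the recession-limb readings at t = 10 h and t = 20 h: Q falls from 23.1 to 14.4 m³/s over 5 intervals.
K = (Q₂/Q₁)^(1/5) = (14.4/23.1)^(1/5) = 0.910.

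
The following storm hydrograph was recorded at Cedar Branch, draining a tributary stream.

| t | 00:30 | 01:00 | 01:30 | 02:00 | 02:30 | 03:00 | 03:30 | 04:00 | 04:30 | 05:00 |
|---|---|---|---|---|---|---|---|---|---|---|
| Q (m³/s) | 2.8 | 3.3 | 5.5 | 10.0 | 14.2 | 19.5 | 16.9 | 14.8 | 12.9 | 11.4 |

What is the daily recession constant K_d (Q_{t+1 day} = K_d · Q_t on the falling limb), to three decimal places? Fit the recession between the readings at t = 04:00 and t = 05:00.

Between t = 04:00 and t = 05:00 the flow falls from 14.8 to 11.4 m³/s over 2×0.5 h = 1 h.
Per-interval ratio K = (11.4/14.8)^(1/2) = 0.8777; K_d = K^(24/0.5) = 0.002.

K_d ≈ 0.002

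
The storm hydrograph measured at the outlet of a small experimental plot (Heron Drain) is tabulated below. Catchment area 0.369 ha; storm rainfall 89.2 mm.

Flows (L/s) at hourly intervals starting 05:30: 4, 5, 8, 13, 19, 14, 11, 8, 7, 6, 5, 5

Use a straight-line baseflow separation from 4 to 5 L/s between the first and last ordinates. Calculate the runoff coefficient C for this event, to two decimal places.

C ≈ 0.56

ΣQ_DR = 51.00 L/s; V = ΣQ_DR·Δt = 1.836 × 10^5 L.
Runoff depth d = V / A = 49.76 mm.
C = d / P = 49.76 / 89.2 = 0.56.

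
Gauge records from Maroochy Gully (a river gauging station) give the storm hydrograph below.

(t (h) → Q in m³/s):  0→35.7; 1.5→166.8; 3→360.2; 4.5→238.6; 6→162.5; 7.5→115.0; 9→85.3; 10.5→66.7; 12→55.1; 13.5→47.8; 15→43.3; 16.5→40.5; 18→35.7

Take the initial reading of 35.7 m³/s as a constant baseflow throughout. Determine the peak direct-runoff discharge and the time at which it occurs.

Subtracting baseflow gives direct-runoff ordinates: 0.0, 131.1, 324.5, 202.9, 126.8, 79.3, 49.6, 31.0, 19.4, 12.1, 7.6, 4.8, 0.0 m³/s.
The maximum is 324.5 m³/s, occurring at the reading for t = 3 h.

Q_p = 324.5 m³/s at t = 3 h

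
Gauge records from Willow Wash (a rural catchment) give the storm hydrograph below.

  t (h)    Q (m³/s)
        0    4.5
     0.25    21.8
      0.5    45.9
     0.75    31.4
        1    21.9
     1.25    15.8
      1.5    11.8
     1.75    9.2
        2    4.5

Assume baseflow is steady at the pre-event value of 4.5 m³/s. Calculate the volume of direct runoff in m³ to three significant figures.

Direct-runoff ordinates (Q − Q_b): 0.0, 17.3, 41.4, 26.9, 17.4, 11.3, 7.3, 4.7, 0.0 m³/s.
ΣQ_DR = 126.3 m³/s.
With Δt = 0.25 h = 900 s, V = ΣQ_DR · Δt = 126.3 × 900 = 1.14 × 10^5 m³.

V ≈ 1.14 × 10^5 m³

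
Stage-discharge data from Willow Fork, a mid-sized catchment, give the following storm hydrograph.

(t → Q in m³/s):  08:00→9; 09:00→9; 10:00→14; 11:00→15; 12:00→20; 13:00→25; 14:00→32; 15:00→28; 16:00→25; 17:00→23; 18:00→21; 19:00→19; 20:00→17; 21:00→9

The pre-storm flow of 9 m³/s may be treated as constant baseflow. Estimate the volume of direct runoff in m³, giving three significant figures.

Direct-runoff ordinates (Q − Q_b): 0.0, 0.0, 5.0, 6.0, 11.0, 16.0, 23.0, 19.0, 16.0, 14.0, 12.0, 10.0, 8.0, 0.0 m³/s.
ΣQ_DR = 140.0 m³/s.
With Δt = 1 h = 3600 s, V = ΣQ_DR · Δt = 140.0 × 3600 = 5.04 × 10^5 m³.

V ≈ 5.04 × 10^5 m³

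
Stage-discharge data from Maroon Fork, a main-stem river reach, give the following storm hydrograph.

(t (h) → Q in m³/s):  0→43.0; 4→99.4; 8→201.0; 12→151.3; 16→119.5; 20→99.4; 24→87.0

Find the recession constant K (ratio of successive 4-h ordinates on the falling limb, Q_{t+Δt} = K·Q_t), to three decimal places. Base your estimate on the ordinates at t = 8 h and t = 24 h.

Using the recession-limb readings at t = 8 h and t = 24 h: Q falls from 201.0 to 87.0 m³/s over 4 intervals.
K = (Q₂/Q₁)^(1/4) = (87.0/201.0)^(1/4) = 0.811.

K ≈ 0.811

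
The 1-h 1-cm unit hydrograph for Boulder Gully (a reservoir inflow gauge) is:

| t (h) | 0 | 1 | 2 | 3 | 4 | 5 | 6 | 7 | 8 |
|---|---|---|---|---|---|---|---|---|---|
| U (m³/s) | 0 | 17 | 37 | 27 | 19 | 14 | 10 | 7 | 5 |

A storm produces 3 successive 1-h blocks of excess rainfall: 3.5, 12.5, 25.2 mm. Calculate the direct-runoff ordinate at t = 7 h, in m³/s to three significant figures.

Q ≈ 50.2 m³/s

By discrete convolution, Q_j = Σ (P_i / 10 mm) · U_{j−i}.
At t = 7 h (j=7): Q = (3.5/10)·7 + (12.5/10)·10 + (25.2/10)·14 = 50.2 m³/s.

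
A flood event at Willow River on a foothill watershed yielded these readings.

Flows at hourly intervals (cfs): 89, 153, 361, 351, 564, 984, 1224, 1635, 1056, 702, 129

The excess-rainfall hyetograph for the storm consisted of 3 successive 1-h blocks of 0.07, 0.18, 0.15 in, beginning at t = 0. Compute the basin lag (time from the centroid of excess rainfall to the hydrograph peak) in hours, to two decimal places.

Centroid of excess rainfall: t_c = Σ P_i·t̄_i / ΣP_i = 1.7000 h (block centres at 0.5, 1.5, 2.5 h).
Hydrograph peak occurs at t = 7 h, so basin lag t_L = 7 − 1.7000 = 5.30 h.

t_L ≈ 5.30 h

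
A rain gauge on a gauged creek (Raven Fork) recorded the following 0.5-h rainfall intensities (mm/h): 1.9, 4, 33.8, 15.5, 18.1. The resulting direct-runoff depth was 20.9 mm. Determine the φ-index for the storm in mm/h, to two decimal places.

φ ≈ 8.53 mm/h

Only the 3 blocks with intensity above φ contribute runoff: 33.8, 15.5, 18.1 mm/h.
Σ(I−φ)·Δt = d  ⇒  (33.8+15.5+18.1 − 3φ)·0.5 = 20.9
φ = (67.40 − 20.9/0.5) / 3 = 8.53 mm/h.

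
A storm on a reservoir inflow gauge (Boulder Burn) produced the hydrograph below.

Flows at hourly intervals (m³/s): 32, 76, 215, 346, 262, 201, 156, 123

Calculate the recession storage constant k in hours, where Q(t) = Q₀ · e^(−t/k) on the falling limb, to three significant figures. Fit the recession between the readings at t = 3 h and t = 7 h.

On the falling limb, Q drops from 346 to 123 m³/s between t = 3 h and t = 7 h (Δt = 4 h).
k = −Δt / ln(Q₂/Q₁) = −4 / ln(123/346) = 3.87 h.

k ≈ 3.87 h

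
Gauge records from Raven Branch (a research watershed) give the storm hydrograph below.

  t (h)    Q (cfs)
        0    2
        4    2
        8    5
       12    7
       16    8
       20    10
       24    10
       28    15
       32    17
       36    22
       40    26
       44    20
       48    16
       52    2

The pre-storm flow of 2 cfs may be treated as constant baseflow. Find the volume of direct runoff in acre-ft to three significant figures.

V ≈ 44.3 acre-ft

Direct-runoff ordinates (Q − Q_b): 0.0, 0.0, 3.0, 5.0, 6.0, 8.0, 8.0, 13.0, 15.0, 20.0, 24.0, 18.0, 14.0, 0.0 cfs.
ΣQ_DR = 134.0 cfs.
With Δt = 4 h = 14400 s, V = ΣQ_DR · Δt = 134.0 × 14400 = 1.93 × 10^6 ft³ = 44.3 acre-ft.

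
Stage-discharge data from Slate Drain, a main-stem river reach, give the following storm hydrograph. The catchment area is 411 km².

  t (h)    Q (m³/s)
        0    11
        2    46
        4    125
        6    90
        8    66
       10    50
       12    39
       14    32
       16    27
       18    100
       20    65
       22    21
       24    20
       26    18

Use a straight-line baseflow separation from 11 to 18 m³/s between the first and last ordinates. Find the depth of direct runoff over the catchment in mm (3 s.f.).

d ≈ 8.88 mm

Direct runoff: 0.00, 34.46, 112.92, 77.38, 52.85, 36.31, 24.77, 17.23, 11.69, 84.15, 48.62, 4.08, 2.54, 0.00 m³/s; ΣQ_DR = 507.0 m³/s.
V = ΣQ_DR · Δt = 507.0 × 7200 s = 3.650 × 10^6 m³.
Over A = 411 km², depth = V / A = 8.88 mm.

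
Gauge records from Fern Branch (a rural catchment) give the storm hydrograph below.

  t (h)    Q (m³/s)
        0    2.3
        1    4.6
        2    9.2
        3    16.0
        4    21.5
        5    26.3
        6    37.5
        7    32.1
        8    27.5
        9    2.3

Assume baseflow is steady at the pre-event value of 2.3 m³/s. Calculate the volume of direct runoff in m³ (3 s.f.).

Direct-runoff ordinates (Q − Q_b): 0.0, 2.3, 6.9, 13.7, 19.2, 24.0, 35.2, 29.8, 25.2, 0.0 m³/s.
ΣQ_DR = 156.3 m³/s.
With Δt = 1 h = 3600 s, V = ΣQ_DR · Δt = 156.3 × 3600 = 5.63 × 10^5 m³.

V ≈ 5.63 × 10^5 m³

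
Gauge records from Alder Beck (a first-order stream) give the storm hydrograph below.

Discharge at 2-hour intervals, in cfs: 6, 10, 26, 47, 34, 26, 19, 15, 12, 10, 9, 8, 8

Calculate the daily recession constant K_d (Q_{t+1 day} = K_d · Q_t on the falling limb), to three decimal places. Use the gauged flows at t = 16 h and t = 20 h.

Between t = 16 h and t = 20 h the flow falls from 12 to 9 cfs over 2×2 h = 4 h.
Per-interval ratio K = (9/12)^(1/2) = 0.8660; K_d = K^(24/2) = 0.178.

K_d ≈ 0.178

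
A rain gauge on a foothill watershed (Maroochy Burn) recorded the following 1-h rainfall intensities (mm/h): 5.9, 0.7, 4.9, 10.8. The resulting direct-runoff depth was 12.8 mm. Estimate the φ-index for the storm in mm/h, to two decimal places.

Only the 3 blocks with intensity above φ contribute runoff: 5.9, 4.9, 10.8 mm/h.
Σ(I−φ)·Δt = d  ⇒  (5.9+4.9+10.8 − 3φ)·1 = 12.8
φ = (21.60 − 12.8/1) / 3 = 2.93 mm/h.

φ ≈ 2.93 mm/h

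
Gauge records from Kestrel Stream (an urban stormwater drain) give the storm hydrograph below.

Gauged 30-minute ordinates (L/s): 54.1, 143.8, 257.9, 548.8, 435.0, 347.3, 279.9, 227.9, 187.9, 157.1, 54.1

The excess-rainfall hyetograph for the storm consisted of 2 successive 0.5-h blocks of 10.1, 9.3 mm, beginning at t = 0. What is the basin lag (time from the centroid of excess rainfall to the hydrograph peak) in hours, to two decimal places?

Centroid of excess rainfall: t_c = Σ P_i·t̄_i / ΣP_i = 0.4897 h (block centres at 0.25, 0.75 h).
Hydrograph peak occurs at t = 1.5 h, so basin lag t_L = 1.5 − 0.4897 = 1.01 h.

t_L ≈ 1.01 h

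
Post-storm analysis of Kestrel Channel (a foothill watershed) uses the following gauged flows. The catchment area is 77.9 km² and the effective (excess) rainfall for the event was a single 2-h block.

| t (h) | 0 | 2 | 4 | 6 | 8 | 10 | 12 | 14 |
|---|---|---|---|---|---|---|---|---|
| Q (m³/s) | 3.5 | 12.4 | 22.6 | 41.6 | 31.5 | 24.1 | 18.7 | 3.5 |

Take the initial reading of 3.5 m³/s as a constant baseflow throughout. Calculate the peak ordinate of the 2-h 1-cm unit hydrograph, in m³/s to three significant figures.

Direct runoff: 0.0, 8.9, 19.1, 38.1, 28.0, 20.6, 15.2, 0.0 m³/s; ΣQ_DR = 129.9 m³/s, peak = 38.1 m³/s.
Runoff depth d = ΣQ_DR·Δt / A = 129.9 × 7200 / (77.9 km²) = 12.01 mm.
The 1-cm UH is the DRH scaled by (10 mm)/d, so U_p = 38.1 × 10/12.01 = 31.7 m³/s.

U_p ≈ 31.7 m³/s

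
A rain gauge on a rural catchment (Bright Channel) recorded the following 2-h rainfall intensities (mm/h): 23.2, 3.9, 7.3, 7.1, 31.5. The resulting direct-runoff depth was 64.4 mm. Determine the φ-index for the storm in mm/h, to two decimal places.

Only the 2 blocks with intensity above φ contribute runoff: 23.2, 31.5 mm/h.
Σ(I−φ)·Δt = d  ⇒  (23.2+31.5 − 2φ)·2 = 64.4
φ = (54.70 − 64.4/2) / 2 = 11.25 mm/h.

φ ≈ 11.25 mm/h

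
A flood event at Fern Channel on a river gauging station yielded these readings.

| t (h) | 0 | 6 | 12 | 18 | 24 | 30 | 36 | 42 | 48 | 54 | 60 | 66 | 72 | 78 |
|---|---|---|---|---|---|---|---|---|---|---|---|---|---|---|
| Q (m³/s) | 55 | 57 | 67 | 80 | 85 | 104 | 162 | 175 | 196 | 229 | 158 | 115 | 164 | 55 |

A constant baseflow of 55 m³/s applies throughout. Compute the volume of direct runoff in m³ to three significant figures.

V ≈ 2.01 × 10^7 m³

Direct-runoff ordinates (Q − Q_b): 0.0, 2.0, 12.0, 25.0, 30.0, 49.0, 107.0, 120.0, 141.0, 174.0, 103.0, 60.0, 109.0, 0.0 m³/s.
ΣQ_DR = 932.0 m³/s.
With Δt = 6 h = 21600 s, V = ΣQ_DR · Δt = 932.0 × 21600 = 2.01 × 10^7 m³.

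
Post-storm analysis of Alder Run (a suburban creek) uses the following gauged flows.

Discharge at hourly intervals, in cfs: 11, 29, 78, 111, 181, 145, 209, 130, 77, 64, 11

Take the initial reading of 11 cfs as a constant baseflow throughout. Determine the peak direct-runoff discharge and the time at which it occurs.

Q_p = 198.0 cfs at t = 6 h

Subtracting baseflow gives direct-runoff ordinates: 0.0, 18.0, 67.0, 100.0, 170.0, 134.0, 198.0, 119.0, 66.0, 53.0, 0.0 cfs.
The maximum is 198.0 cfs, occurring at the reading for t = 6 h.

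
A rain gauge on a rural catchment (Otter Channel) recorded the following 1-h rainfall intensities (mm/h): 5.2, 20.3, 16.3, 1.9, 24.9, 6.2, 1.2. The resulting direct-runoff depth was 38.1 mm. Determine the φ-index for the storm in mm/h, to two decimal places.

Only the 3 blocks with intensity above φ contribute runoff: 20.3, 16.3, 24.9 mm/h.
Σ(I−φ)·Δt = d  ⇒  (20.3+16.3+24.9 − 3φ)·1 = 38.1
φ = (61.50 − 38.1/1) / 3 = 7.80 mm/h.

φ ≈ 7.80 mm/h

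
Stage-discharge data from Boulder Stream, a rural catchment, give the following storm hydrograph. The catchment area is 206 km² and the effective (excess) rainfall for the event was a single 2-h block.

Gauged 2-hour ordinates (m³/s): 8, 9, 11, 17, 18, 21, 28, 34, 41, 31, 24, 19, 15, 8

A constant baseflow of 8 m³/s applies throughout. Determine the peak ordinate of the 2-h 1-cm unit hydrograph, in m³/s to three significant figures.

Direct runoff: 0.0, 1.0, 3.0, 9.0, 10.0, 13.0, 20.0, 26.0, 33.0, 23.0, 16.0, 11.0, 7.0, 0.0 m³/s; ΣQ_DR = 172.0 m³/s, peak = 33.0 m³/s.
Runoff depth d = ΣQ_DR·Δt / A = 172.0 × 7200 / (206 km²) = 6.012 mm.
The 1-cm UH is the DRH scaled by (10 mm)/d, so U_p = 33.0 × 10/6.012 = 54.9 m³/s.

U_p ≈ 54.9 m³/s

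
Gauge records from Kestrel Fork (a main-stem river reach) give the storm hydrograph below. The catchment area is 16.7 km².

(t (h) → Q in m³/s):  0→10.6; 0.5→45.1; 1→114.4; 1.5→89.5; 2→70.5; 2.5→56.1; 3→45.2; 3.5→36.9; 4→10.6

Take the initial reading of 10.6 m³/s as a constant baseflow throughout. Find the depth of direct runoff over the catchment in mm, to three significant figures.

Direct runoff: 0.0, 34.5, 103.8, 78.9, 59.9, 45.5, 34.6, 26.3, 0.0 m³/s; ΣQ_DR = 383.5 m³/s.
V = ΣQ_DR · Δt = 383.5 × 1800 s = 6.903 × 10^5 m³.
Over A = 16.7 km², depth = V / A = 41.3 mm.

d ≈ 41.3 mm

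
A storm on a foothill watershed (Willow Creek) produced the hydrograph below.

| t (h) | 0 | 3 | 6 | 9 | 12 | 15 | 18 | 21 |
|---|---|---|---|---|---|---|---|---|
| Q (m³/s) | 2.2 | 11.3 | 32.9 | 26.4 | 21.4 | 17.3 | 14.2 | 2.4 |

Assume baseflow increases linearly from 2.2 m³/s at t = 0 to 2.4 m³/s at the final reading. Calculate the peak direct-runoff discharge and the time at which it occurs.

Q_p = 30.64 m³/s at t = 6 h

Subtracting baseflow gives direct-runoff ordinates: 0.00, 9.07, 30.64, 24.11, 19.09, 14.96, 11.83, 0.00 m³/s.
The maximum is 30.64 m³/s, occurring at the reading for t = 6 h.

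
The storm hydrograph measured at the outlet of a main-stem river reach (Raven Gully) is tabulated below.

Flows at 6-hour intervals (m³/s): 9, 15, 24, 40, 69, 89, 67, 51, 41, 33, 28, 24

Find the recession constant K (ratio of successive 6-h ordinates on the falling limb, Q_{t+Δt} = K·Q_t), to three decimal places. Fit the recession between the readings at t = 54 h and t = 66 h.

K ≈ 0.853

Using the recession-limb readings at t = 54 h and t = 66 h: Q falls from 33 to 24 m³/s over 2 intervals.
K = (Q₂/Q₁)^(1/2) = (24/33)^(1/2) = 0.853.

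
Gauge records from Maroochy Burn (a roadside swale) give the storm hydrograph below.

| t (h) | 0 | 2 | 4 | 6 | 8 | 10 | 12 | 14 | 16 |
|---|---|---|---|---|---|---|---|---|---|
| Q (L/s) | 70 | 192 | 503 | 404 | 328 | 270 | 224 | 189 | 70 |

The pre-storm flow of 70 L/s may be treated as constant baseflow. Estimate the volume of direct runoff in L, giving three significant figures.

V ≈ 1.17 × 10^7 L

Direct-runoff ordinates (Q − Q_b): 0.0, 122.0, 433.0, 334.0, 258.0, 200.0, 154.0, 119.0, 0.0 L/s.
ΣQ_DR = 1620 L/s.
With Δt = 2 h = 7200 s, V = ΣQ_DR · Δt = 1620 × 7200 = 1.17 × 10^7 L.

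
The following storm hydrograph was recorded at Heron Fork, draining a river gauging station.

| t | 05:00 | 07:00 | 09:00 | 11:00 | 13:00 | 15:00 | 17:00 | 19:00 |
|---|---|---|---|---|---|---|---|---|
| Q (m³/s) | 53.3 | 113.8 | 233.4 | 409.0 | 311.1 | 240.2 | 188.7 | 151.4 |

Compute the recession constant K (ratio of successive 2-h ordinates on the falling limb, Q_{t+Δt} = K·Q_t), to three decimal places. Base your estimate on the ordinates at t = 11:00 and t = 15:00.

K ≈ 0.766

Using the recession-limb readings at t = 11:00 and t = 15:00: Q falls from 409.0 to 240.2 m³/s over 2 intervals.
K = (Q₂/Q₁)^(1/2) = (240.2/409.0)^(1/2) = 0.766.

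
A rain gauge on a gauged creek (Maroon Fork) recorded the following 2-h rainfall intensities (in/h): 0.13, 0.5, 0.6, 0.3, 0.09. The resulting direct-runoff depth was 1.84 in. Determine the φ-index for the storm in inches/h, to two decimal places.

Only the 3 blocks with intensity above φ contribute runoff: 0.5, 0.6, 0.3 in/h.
Σ(I−φ)·Δt = d  ⇒  (0.5+0.6+0.3 − 3φ)·2 = 1.84
φ = (1.400 − 1.84/2) / 3 = 0.16 in/h.

φ ≈ 0.16 in/h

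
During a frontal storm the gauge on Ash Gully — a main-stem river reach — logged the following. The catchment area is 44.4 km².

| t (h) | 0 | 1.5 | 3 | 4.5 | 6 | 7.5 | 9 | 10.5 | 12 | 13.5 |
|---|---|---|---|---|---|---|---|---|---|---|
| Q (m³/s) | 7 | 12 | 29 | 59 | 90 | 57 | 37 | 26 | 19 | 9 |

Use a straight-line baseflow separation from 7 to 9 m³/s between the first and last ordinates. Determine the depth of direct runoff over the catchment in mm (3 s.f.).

Direct runoff: 0.00, 4.78, 21.56, 51.33, 82.11, 48.89, 28.67, 17.44, 10.22, 0.00 m³/s; ΣQ_DR = 265.0 m³/s.
V = ΣQ_DR · Δt = 265.0 × 5400 s = 1.431 × 10^6 m³.
Over A = 44.4 km², depth = V / A = 32.2 mm.

d ≈ 32.2 mm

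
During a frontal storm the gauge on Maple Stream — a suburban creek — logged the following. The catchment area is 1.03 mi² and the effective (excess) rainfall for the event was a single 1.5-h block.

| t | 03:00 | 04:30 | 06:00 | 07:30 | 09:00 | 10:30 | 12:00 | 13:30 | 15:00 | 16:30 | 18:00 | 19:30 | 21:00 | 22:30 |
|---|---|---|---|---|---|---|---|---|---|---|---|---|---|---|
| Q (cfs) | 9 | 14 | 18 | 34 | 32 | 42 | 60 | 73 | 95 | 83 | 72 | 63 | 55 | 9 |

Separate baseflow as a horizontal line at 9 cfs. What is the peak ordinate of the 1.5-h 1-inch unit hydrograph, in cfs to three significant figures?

U_p ≈ 71.5 cfs

Direct runoff: 0.0, 5.0, 9.0, 25.0, 23.0, 33.0, 51.0, 64.0, 86.0, 74.0, 63.0, 54.0, 46.0, 0.0 cfs; ΣQ_DR = 533.0 cfs, peak = 86.0 cfs.
Runoff depth d = ΣQ_DR·Δt / A = 533.0 × 5400 / (1.03 mi²) = 1.203 in.
The 1-inch UH is the DRH scaled by (1 in)/d, so U_p = 86.0 × 1/1.203 = 71.5 cfs.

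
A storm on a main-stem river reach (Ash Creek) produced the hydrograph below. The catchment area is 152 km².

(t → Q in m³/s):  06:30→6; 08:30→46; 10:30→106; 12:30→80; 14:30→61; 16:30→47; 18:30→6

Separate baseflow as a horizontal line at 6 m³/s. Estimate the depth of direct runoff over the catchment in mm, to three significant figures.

d ≈ 14.7 mm

Direct runoff: 0.0, 40.0, 100.0, 74.0, 55.0, 41.0, 0.0 m³/s; ΣQ_DR = 310.0 m³/s.
V = ΣQ_DR · Δt = 310.0 × 7200 s = 2.232 × 10^6 m³.
Over A = 152 km², depth = V / A = 14.7 mm.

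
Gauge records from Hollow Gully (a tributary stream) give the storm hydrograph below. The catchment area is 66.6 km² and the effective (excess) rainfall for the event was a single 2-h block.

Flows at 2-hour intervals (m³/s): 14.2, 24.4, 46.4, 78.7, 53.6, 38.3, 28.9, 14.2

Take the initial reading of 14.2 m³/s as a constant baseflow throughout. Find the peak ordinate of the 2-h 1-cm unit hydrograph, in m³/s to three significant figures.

U_p ≈ 32.2 m³/s

Direct runoff: 0.0, 10.2, 32.2, 64.5, 39.4, 24.1, 14.7, 0.0 m³/s; ΣQ_DR = 185.1 m³/s, peak = 64.5 m³/s.
Runoff depth d = ΣQ_DR·Δt / A = 185.1 × 7200 / (66.6 km²) = 20.01 mm.
The 1-cm UH is the DRH scaled by (10 mm)/d, so U_p = 64.5 × 10/20.01 = 32.2 m³/s.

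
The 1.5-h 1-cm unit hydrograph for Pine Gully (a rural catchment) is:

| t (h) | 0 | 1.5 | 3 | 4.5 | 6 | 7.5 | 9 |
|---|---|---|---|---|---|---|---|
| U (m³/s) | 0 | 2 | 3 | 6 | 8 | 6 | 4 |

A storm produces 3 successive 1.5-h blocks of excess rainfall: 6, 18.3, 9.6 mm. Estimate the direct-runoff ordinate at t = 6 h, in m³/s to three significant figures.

By discrete convolution, Q_j = Σ (P_i / 10 mm) · U_{j−i}.
At t = 6 h (j=4): Q = (6/10)·8 + (18.3/10)·6 + (9.6/10)·3 = 18.7 m³/s.

Q ≈ 18.7 m³/s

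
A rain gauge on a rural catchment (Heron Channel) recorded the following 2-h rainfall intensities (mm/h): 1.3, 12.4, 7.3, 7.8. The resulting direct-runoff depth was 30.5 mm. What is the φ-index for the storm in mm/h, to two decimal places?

Only the 3 blocks with intensity above φ contribute runoff: 12.4, 7.3, 7.8 mm/h.
Σ(I−φ)·Δt = d  ⇒  (12.4+7.3+7.8 − 3φ)·2 = 30.5
φ = (27.50 − 30.5/2) / 3 = 4.08 mm/h.

φ ≈ 4.08 mm/h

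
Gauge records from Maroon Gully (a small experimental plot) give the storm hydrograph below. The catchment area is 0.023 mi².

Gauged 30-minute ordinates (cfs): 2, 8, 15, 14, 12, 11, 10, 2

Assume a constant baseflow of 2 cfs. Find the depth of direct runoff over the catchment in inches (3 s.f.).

Direct runoff: 0.0, 6.0, 13.0, 12.0, 10.0, 9.0, 8.0, 0.0 cfs; ΣQ_DR = 58.00 cfs.
V = ΣQ_DR · Δt = 58.00 × 1800 s = 1.044 × 10^5 ft³.
Over A = 0.023 mi², depth = V / A = 1.95 in.

d ≈ 1.95 in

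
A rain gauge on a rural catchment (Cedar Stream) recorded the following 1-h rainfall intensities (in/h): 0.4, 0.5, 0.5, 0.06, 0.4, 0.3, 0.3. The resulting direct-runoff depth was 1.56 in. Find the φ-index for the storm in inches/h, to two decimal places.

φ ≈ 0.14 in/h

Only the 6 blocks with intensity above φ contribute runoff: 0.4, 0.5, 0.5, 0.4, 0.3, 0.3 in/h.
Σ(I−φ)·Δt = d  ⇒  (0.4+0.5+0.5+0.4+0.3+0.3 − 6φ)·1 = 1.56
φ = (2.400 − 1.56/1) / 6 = 0.14 in/h.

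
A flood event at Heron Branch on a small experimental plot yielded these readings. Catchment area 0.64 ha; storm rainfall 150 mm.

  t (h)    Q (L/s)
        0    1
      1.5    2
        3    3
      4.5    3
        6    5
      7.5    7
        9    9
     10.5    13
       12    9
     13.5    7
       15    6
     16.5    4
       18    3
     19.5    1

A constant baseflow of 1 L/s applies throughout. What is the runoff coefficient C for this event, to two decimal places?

C ≈ 0.33

ΣQ_DR = 59.00 L/s; V = ΣQ_DR·Δt = 3.186 × 10^5 L.
Runoff depth d = V / A = 49.78 mm.
C = d / P = 49.78 / 150 = 0.33.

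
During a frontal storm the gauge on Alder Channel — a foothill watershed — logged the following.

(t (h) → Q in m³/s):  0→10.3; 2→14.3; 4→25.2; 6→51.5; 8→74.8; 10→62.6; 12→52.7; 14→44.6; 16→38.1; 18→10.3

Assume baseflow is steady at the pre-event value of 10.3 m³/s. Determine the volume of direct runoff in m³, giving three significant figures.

V ≈ 2.03 × 10^6 m³

Direct-runoff ordinates (Q − Q_b): 0.0, 4.0, 14.9, 41.2, 64.5, 52.3, 42.4, 34.3, 27.8, 0.0 m³/s.
ΣQ_DR = 281.4 m³/s.
With Δt = 2 h = 7200 s, V = ΣQ_DR · Δt = 281.4 × 7200 = 2.03 × 10^6 m³.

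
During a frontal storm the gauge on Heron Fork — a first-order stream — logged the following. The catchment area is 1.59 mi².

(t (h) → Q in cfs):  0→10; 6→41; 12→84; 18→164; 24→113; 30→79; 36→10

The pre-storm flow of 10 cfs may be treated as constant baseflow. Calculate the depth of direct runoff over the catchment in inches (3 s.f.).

d ≈ 2.52 in

Direct runoff: 0.0, 31.0, 74.0, 154.0, 103.0, 69.0, 0.0 cfs; ΣQ_DR = 431.0 cfs.
V = ΣQ_DR · Δt = 431.0 × 21600 s = 9.310 × 10^6 ft³.
Over A = 1.59 mi², depth = V / A = 2.52 in.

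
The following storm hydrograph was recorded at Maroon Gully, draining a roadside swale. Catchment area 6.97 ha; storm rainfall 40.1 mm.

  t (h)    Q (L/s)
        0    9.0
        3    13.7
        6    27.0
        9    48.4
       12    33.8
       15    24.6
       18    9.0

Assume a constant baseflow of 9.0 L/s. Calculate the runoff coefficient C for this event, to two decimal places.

C ≈ 0.40

ΣQ_DR = 102.5 L/s; V = ΣQ_DR·Δt = 1.107 × 10^6 L.
Runoff depth d = V / A = 15.88 mm.
C = d / P = 15.88 / 40.1 = 0.40.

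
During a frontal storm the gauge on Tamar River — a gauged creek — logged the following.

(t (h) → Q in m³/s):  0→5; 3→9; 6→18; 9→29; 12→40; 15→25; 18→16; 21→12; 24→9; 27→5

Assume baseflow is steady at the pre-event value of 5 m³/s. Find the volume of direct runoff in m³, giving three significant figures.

Direct-runoff ordinates (Q − Q_b): 0.0, 4.0, 13.0, 24.0, 35.0, 20.0, 11.0, 7.0, 4.0, 0.0 m³/s.
ΣQ_DR = 118.0 m³/s.
With Δt = 3 h = 10800 s, V = ΣQ_DR · Δt = 118.0 × 10800 = 1.27 × 10^6 m³.

V ≈ 1.27 × 10^6 m³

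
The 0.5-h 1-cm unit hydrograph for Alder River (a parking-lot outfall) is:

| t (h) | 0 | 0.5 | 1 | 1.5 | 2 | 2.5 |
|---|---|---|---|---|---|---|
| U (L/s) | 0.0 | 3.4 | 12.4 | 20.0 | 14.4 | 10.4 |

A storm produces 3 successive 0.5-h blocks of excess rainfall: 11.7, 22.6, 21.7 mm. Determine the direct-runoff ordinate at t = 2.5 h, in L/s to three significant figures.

Q ≈ 88.1 L/s

By discrete convolution, Q_j = Σ (P_i / 10 mm) · U_{j−i}.
At t = 2.5 h (j=5): Q = (11.7/10)·10.4 + (22.6/10)·14.4 + (21.7/10)·20.0 = 88.1 L/s.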